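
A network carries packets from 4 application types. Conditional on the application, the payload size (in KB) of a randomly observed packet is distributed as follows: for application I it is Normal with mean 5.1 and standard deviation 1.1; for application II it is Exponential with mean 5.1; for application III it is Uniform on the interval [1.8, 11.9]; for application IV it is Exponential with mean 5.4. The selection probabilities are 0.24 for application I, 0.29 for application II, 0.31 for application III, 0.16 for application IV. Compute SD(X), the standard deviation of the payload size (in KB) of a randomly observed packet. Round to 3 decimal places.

Per component, I: μ=5.1, E[X²]=27.22; II: μ=5.1, E[X²]=52.02; III: μ=6.85, E[X²]=55.4233; IV: μ=5.4, E[X²]=58.32.
E[X] = 0.24·5.1 + 0.29·5.1 + 0.31·6.85 + 0.16·5.4 = 5.6905.
E[X²] = 0.24·27.22 + 0.29·52.02 + 0.31·55.4233 + 0.16·58.32 = 48.131.
Var(X) = E[X²] − (E[X])² = 48.131 − 32.3818 = 15.7492.
SD(X) = √15.7492 = 3.96853.

3.969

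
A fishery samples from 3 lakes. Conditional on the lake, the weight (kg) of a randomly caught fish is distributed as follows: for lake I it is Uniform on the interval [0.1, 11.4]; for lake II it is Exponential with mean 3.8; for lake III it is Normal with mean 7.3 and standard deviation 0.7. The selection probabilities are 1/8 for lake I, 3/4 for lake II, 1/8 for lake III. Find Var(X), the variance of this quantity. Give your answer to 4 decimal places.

Per component, I: μ=5.75, E[X²]=43.7033; II: μ=3.8, E[X²]=28.88; III: μ=7.3, E[X²]=53.78.
E[X] = 0.125·5.75 + 0.75·3.8 + 0.125·7.3 = 4.48125.
E[X²] = 0.125·43.7033 + 0.75·28.88 + 0.125·53.78 = 33.8454.
Var(X) = E[X²] − (E[X])² = 33.8454 − 20.0816 = 13.7638.

13.7638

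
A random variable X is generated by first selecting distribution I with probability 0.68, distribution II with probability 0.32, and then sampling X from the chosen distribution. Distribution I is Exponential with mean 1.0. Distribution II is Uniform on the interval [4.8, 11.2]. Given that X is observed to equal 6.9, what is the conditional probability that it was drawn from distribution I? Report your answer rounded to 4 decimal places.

0.0135

Likelihoods f(6.9 | ·): I: 0.00100779; II: 0.15625.
Posterior ∝ prior × likelihood. Numerator for I: 0.68·0.00100779 = 0.000685294.
Normalizing constant: 0.68·0.00100779 + 0.32·0.15625 = 0.0506853.
P(I | observation) = 0.000685294 / 0.0506853 = 0.0135206.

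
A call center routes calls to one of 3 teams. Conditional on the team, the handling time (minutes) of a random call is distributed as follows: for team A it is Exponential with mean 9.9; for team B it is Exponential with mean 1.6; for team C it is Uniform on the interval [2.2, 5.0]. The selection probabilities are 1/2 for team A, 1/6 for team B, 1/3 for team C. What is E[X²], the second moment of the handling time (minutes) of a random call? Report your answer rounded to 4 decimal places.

103.4011

For each component E[X²] = Var + (mean)², giving A: 196.02; B: 5.12; C: 13.6133.
Overall E[X²] = 0.5·196.02 + 0.166667·5.12 + 0.333333·13.6133 = 103.401.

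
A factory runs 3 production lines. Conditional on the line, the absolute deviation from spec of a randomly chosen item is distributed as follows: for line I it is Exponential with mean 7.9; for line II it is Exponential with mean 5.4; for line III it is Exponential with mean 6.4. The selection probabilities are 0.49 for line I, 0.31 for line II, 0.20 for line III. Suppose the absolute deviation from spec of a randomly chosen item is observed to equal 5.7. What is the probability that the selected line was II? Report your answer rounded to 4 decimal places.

0.3174

Likelihoods f(5.7 | ·): I: 0.0615207; II: 0.0644443; III: 0.0641249.
Posterior ∝ prior × likelihood. Numerator for II: 0.31·0.0644443 = 0.0199777.
Normalizing constant: 0.49·0.0615207 + 0.31·0.0644443 + 0.2·0.0641249 = 0.0629478.
P(II | observation) = 0.0199777 / 0.0629478 = 0.317369.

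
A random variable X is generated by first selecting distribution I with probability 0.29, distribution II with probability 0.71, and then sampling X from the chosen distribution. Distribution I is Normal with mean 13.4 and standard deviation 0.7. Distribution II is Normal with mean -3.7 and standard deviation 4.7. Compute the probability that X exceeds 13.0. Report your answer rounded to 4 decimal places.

0.2078

Conditional on each component, P(X > 13.0): I: 0.716145; II: 0.000190294.
By total probability, P(X > 13.0) = 0.29·0.716145 + 0.71·0.000190294 = 0.207817.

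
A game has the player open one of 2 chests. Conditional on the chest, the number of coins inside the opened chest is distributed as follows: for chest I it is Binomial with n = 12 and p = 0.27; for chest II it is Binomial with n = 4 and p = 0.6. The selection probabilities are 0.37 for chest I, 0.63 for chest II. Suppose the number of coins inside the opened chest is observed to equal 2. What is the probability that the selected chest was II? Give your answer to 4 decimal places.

0.7400

Likelihoods P(X=2 | ·): I: 0.206776; II: 0.3456.
Posterior ∝ prior × likelihood. Numerator for II: 0.63·0.3456 = 0.217728.
Normalizing constant: 0.37·0.206776 + 0.63·0.3456 = 0.294235.
P(II | observation) = 0.217728 / 0.294235 = 0.73998.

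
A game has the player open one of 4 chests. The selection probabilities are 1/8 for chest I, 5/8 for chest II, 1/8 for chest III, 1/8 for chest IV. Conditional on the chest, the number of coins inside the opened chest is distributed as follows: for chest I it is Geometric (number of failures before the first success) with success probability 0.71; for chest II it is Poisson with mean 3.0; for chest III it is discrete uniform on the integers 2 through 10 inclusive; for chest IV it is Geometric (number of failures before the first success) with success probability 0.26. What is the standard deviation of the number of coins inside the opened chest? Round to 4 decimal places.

2.4729

Per component, I: μ=0.408451, E[X²]=0.742115; II: μ=3, E[X²]=12; III: μ=6, E[X²]=42.6667; IV: μ=2.84615, E[X²]=19.0473.
E[X] = 0.125·0.408451 + 0.625·3 + 0.125·6 + 0.125·2.84615 = 3.03183.
E[X²] = 0.125·0.742115 + 0.625·12 + 0.125·42.6667 + 0.125·19.0473 = 15.307.
Var(X) = E[X²] − (E[X])² = 15.307 − 9.19197 = 6.11505.
SD(X) = √6.11505 = 2.47286.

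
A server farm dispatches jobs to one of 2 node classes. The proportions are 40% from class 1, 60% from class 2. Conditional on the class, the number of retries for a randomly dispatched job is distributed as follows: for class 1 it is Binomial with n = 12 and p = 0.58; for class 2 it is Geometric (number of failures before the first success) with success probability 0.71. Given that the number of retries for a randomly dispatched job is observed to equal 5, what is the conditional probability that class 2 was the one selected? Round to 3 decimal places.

0.018

Likelihoods P(X=5 | ·): 1: 0.119842; 2: 0.00145629.
Posterior ∝ prior × likelihood. Numerator for 2: 0.6·0.00145629 = 0.000873775.
Normalizing constant: 0.4·0.119842 + 0.6·0.00145629 = 0.0488107.
P(2 | observation) = 0.000873775 / 0.0488107 = 0.0179013.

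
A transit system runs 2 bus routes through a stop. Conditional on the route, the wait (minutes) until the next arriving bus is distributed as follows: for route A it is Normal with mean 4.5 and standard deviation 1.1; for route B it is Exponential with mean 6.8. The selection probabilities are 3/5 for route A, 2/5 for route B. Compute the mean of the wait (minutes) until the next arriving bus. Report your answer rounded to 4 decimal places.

5.4200

Component means — A: 4.5; B: 6.8.
E[X] = 0.6·4.5 + 0.4·6.8 = 5.42.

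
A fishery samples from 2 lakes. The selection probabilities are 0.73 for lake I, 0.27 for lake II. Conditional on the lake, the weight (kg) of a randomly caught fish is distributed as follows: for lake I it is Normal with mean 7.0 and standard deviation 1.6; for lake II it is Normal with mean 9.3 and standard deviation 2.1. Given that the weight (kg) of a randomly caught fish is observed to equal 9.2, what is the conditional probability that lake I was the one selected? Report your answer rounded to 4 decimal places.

Likelihoods f(9.2 | ·): I: 0.0968827; II: 0.189757.
Posterior ∝ prior × likelihood. Numerator for I: 0.73·0.0968827 = 0.0707243.
Normalizing constant: 0.73·0.0968827 + 0.27·0.189757 = 0.121959.
P(I | observation) = 0.0707243 / 0.121959 = 0.579904.

0.5799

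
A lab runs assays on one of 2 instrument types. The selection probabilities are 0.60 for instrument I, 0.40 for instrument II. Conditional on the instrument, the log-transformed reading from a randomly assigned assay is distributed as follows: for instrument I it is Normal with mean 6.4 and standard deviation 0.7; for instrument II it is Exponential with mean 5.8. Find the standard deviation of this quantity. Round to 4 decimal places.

Per component, I: μ=6.4, E[X²]=41.45; II: μ=5.8, E[X²]=67.28.
E[X] = 0.6·6.4 + 0.4·5.8 = 6.16.
E[X²] = 0.6·41.45 + 0.4·67.28 = 51.782.
Var(X) = E[X²] − (E[X])² = 51.782 − 37.9456 = 13.8364.
SD(X) = √13.8364 = 3.71973.

3.7197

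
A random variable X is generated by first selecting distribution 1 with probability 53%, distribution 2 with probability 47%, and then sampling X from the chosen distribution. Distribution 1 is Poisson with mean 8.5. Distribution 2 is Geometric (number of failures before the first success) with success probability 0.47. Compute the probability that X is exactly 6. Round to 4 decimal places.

Conditional on each component, P(X = 6): 1: 0.106581; 2: 0.0104172.
By total probability, P(X = 6) = 0.53·0.106581 + 0.47·0.0104172 = 0.0613838.

0.0614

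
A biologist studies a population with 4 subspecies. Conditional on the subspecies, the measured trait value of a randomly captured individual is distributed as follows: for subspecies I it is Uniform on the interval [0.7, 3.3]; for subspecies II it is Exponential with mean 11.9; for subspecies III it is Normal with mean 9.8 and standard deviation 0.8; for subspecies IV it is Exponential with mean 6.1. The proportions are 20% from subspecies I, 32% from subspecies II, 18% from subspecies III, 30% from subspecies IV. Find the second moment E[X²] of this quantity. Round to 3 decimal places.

131.271

For each component E[X²] = Var + (mean)², giving I: 4.56333; II: 283.22; III: 96.68; IV: 74.42.
Overall E[X²] = 0.2·4.56333 + 0.32·283.22 + 0.18·96.68 + 0.3·74.42 = 131.271.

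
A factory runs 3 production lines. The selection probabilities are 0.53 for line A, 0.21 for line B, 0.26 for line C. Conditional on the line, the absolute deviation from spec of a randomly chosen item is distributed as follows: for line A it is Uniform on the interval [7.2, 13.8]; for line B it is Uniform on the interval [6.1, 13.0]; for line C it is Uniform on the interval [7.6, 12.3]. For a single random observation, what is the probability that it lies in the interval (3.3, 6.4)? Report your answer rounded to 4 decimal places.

Conditional on each line, P(3.3 < X < 6.4): A: 0; B: 0.0434783; C: 0.
By total probability, P(3.3 < X < 6.4) = 0.53·0 + 0.21·0.0434783 + 0.26·0 = 0.00913043.

0.0091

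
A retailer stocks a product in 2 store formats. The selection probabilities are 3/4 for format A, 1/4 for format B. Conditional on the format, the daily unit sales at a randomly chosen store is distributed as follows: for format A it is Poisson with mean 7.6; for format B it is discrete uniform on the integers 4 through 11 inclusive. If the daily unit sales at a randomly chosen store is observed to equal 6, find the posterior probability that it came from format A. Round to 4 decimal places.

Likelihoods P(X=6 | ·): A: 0.13394; B: 0.125.
Posterior ∝ prior × likelihood. Numerator for A: 0.75·0.13394 = 0.100455.
Normalizing constant: 0.75·0.13394 + 0.25·0.125 = 0.131705.
P(A | observation) = 0.100455 / 0.131705 = 0.762728.

0.7627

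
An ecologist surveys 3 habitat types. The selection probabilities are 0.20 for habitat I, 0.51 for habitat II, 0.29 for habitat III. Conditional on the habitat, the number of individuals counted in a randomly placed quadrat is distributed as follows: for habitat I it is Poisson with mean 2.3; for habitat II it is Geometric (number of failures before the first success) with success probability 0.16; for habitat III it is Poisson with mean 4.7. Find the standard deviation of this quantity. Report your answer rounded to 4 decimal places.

Per component, I: μ=2.3, E[X²]=7.59; II: μ=5.25, E[X²]=60.375; III: μ=4.7, E[X²]=26.79.
E[X] = 0.2·2.3 + 0.51·5.25 + 0.29·4.7 = 4.5005.
E[X²] = 0.2·7.59 + 0.51·60.375 + 0.29·26.79 = 40.0784.
Var(X) = E[X²] − (E[X])² = 40.0784 − 20.2545 = 19.8238.
SD(X) = √19.8238 = 4.4524.

4.4524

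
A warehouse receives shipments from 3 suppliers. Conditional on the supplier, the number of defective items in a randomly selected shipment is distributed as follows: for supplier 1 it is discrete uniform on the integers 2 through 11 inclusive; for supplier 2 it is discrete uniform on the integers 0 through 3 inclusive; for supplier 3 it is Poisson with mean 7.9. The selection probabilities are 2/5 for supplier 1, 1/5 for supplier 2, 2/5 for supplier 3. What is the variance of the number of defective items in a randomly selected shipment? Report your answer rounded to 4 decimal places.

12.3004

Per component, 1: μ=6.5, E[X²]=50.5; 2: μ=1.5, E[X²]=3.5; 3: μ=7.9, E[X²]=70.31.
E[X] = 0.4·6.5 + 0.2·1.5 + 0.4·7.9 = 6.06.
E[X²] = 0.4·50.5 + 0.2·3.5 + 0.4·70.31 = 49.024.
Var(X) = E[X²] − (E[X])² = 49.024 − 36.7236 = 12.3004.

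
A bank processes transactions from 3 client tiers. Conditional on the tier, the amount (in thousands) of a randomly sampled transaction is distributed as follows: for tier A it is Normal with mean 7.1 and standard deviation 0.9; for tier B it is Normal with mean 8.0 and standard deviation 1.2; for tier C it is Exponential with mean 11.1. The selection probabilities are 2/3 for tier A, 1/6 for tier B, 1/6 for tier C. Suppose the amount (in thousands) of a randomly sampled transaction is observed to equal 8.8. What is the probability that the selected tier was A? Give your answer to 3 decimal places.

Likelihoods f(8.8 | ·): A: 0.0744574; B: 0.266207; C: 0.0407729.
Posterior ∝ prior × likelihood. Numerator for A: 0.666667·0.0744574 = 0.0496382.
Normalizing constant: 0.666667·0.0744574 + 0.166667·0.266207 + 0.166667·0.0407729 = 0.100802.
P(A | observation) = 0.0496382 / 0.100802 = 0.492436.

0.492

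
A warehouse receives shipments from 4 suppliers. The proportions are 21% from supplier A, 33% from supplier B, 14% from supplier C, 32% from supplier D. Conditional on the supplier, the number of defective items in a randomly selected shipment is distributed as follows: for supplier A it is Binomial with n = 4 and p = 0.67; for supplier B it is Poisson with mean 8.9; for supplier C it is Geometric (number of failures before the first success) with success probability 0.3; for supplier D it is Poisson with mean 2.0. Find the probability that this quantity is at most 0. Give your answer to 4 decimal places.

0.0878

Conditional on each supplier, P(X ≤ 0): A: 0.0118592; B: 0.000136389; C: 0.3; D: 0.135335.
By total probability, P(X ≤ 0) = 0.21·0.0118592 + 0.33·0.000136389 + 0.14·0.3 + 0.32·0.135335 = 0.0878427.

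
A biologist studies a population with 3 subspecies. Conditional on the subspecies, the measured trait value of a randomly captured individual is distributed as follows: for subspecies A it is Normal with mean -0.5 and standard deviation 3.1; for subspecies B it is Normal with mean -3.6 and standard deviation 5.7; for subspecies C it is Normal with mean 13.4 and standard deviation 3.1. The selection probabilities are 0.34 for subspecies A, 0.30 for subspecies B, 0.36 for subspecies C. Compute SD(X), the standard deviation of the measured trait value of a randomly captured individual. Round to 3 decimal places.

Per component, A: μ=-0.5, E[X²]=9.86; B: μ=-3.6, E[X²]=45.45; C: μ=13.4, E[X²]=189.17.
E[X] = 0.34·-0.5 + 0.3·-3.6 + 0.36·13.4 = 3.574.
E[X²] = 0.34·9.86 + 0.3·45.45 + 0.36·189.17 = 85.0886.
Var(X) = E[X²] − (E[X])² = 85.0886 − 12.7735 = 72.3151.
SD(X) = √72.3151 = 8.50383.

8.504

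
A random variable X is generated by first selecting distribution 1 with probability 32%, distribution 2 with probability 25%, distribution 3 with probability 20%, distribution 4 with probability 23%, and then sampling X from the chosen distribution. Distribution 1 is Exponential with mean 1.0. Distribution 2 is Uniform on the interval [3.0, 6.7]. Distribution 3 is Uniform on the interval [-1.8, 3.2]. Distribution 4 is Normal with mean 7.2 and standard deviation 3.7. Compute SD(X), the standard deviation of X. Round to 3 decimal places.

3.364

Per component, 1: μ=1, E[X²]=2; 2: μ=4.85, E[X²]=24.6633; 3: μ=0.7, E[X²]=2.57333; 4: μ=7.2, E[X²]=65.53.
E[X] = 0.32·1 + 0.25·4.85 + 0.2·0.7 + 0.23·7.2 = 3.3285.
E[X²] = 0.32·2 + 0.25·24.6633 + 0.2·2.57333 + 0.23·65.53 = 22.3924.
Var(X) = E[X²] − (E[X])² = 22.3924 − 11.0789 = 11.3135.
SD(X) = √11.3135 = 3.36355.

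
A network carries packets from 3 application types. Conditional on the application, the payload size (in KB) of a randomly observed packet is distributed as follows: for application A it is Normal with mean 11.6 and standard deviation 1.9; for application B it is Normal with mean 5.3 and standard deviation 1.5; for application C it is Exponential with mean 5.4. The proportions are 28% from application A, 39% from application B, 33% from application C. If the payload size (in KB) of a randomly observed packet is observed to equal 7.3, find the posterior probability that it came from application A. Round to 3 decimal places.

Likelihoods f(7.3 | ·): A: 0.0162164; B: 0.10934; C: 0.0479186.
Posterior ∝ prior × likelihood. Numerator for A: 0.28·0.0162164 = 0.00454058.
Normalizing constant: 0.28·0.0162164 + 0.39·0.10934 + 0.33·0.0479186 = 0.0629964.
P(A | observation) = 0.00454058 / 0.0629964 = 0.0720769.

0.072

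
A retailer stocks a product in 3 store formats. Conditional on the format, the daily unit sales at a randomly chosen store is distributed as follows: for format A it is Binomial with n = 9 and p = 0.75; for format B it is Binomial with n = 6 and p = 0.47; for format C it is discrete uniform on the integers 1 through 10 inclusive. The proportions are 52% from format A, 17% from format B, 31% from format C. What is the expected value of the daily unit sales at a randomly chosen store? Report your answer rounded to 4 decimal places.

5.6944

Component means — A: 6.75; B: 2.82; C: 5.5.
E[X] = 0.52·6.75 + 0.17·2.82 + 0.31·5.5 = 5.6944.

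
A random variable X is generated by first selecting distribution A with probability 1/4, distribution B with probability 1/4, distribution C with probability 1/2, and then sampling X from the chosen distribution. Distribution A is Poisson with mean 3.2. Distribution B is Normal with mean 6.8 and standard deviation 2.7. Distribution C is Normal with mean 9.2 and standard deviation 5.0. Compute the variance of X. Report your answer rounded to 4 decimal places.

Per component, A: μ=3.2, E[X²]=13.44; B: μ=6.8, E[X²]=53.53; C: μ=9.2, E[X²]=109.64.
E[X] = 0.25·3.2 + 0.25·6.8 + 0.5·9.2 = 7.1.
E[X²] = 0.25·13.44 + 0.25·53.53 + 0.5·109.64 = 71.5625.
Var(X) = E[X²] − (E[X])² = 71.5625 − 50.41 = 21.1525.

21.1525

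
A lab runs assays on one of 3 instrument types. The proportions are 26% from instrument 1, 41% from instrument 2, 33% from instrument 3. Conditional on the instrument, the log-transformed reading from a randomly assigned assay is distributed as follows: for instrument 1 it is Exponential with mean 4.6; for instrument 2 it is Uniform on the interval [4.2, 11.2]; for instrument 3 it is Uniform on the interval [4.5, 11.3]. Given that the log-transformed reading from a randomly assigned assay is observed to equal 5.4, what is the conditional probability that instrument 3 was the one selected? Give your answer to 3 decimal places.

0.390

Likelihoods f(5.4 | ·): 1: 0.0672076; 2: 0.142857; 3: 0.147059.
Posterior ∝ prior × likelihood. Numerator for 3: 0.33·0.147059 = 0.0485294.
Normalizing constant: 0.26·0.0672076 + 0.41·0.142857 + 0.33·0.147059 = 0.124575.
P(3 | observation) = 0.0485294 / 0.124575 = 0.38956.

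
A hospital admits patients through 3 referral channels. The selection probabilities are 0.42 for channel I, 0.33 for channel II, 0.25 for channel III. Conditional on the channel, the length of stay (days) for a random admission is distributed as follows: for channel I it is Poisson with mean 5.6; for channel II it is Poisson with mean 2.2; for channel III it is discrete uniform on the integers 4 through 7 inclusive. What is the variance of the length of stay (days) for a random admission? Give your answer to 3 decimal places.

Per component, I: μ=5.6, E[X²]=36.96; II: μ=2.2, E[X²]=7.04; III: μ=5.5, E[X²]=31.5.
E[X] = 0.42·5.6 + 0.33·2.2 + 0.25·5.5 = 4.453.
E[X²] = 0.42·36.96 + 0.33·7.04 + 0.25·31.5 = 25.7214.
Var(X) = E[X²] − (E[X])² = 25.7214 − 19.8292 = 5.89219.

5.892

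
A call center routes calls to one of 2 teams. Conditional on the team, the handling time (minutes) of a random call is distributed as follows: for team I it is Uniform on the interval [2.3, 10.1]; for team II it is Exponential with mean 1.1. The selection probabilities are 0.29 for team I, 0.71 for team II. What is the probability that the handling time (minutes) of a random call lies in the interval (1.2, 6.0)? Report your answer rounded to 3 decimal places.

Conditional on each team, P(1.2 < X < 6.0): I: 0.474359; II: 0.331634.
By total probability, P(1.2 < X < 6.0) = 0.29·0.474359 + 0.71·0.331634 = 0.373024.

0.373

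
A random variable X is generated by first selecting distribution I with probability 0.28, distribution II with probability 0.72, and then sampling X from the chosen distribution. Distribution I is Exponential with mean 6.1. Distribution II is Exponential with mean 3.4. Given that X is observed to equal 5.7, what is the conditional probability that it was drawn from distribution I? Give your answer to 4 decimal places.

0.3128

Likelihoods f(5.7 | ·): I: 0.0643953; II: 0.0550097.
Posterior ∝ prior × likelihood. Numerator for I: 0.28·0.0643953 = 0.0180307.
Normalizing constant: 0.28·0.0643953 + 0.72·0.0550097 = 0.0576377.
P(I | observation) = 0.0180307 / 0.0576377 = 0.312828.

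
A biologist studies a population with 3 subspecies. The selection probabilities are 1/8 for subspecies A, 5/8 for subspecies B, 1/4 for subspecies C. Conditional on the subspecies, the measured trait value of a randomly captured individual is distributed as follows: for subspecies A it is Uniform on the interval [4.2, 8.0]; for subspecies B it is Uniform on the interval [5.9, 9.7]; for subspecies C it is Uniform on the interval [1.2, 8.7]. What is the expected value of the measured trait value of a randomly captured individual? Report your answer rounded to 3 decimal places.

Component means — A: 6.1; B: 7.8; C: 4.95.
E[X] = 0.125·6.1 + 0.625·7.8 + 0.25·4.95 = 6.875.

6.875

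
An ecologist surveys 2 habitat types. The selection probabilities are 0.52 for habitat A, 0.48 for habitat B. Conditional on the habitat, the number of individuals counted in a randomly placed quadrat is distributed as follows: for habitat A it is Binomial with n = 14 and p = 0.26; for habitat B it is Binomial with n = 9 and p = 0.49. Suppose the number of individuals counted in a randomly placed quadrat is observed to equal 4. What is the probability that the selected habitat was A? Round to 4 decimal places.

0.4933

Likelihoods P(X=4 | ·): A: 0.22524; B: 0.250614.
Posterior ∝ prior × likelihood. Numerator for A: 0.52·0.22524 = 0.117125.
Normalizing constant: 0.52·0.22524 + 0.48·0.250614 = 0.237419.
P(A | observation) = 0.117125 / 0.237419 = 0.493323.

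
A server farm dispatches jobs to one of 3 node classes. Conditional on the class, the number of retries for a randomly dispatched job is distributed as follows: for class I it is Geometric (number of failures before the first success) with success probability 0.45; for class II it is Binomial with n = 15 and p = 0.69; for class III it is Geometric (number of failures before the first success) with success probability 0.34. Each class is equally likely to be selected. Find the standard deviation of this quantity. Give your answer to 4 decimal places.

Per component, I: μ=1.22222, E[X²]=4.20988; II: μ=10.35, E[X²]=110.331; III: μ=1.94118, E[X²]=9.47751.
E[X] = 0.333333·1.22222 + 0.333333·10.35 + 0.333333·1.94118 = 4.50447.
E[X²] = 0.333333·4.20988 + 0.333333·110.331 + 0.333333·9.47751 = 41.3395.
Var(X) = E[X²] − (E[X])² = 41.3395 − 20.2902 = 21.0492.
SD(X) = √21.0492 = 4.58795.

4.5879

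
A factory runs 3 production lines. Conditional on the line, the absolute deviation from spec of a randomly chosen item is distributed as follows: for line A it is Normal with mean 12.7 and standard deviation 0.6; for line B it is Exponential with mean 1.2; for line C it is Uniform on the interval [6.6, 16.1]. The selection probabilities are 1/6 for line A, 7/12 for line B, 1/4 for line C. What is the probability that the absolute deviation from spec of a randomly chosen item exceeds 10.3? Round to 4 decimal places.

0.3194

Conditional on each line, P(X > 10.3): A: 0.999968; B: 0.0001872; C: 0.610526.
By total probability, P(X > 10.3) = 0.166667·0.999968 + 0.583333·0.0001872 + 0.25·0.610526 = 0.319402.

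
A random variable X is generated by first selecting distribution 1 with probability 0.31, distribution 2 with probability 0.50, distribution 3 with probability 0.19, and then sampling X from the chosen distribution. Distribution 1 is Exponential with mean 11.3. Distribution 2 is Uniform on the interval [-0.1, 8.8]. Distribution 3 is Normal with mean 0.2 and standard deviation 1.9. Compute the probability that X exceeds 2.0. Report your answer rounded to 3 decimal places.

0.674

Conditional on each component, P(X > 2.0): 1: 0.837787; 2: 0.764045; 3: 0.171726.
By total probability, P(X > 2.0) = 0.31·0.837787 + 0.5·0.764045 + 0.19·0.171726 = 0.674364.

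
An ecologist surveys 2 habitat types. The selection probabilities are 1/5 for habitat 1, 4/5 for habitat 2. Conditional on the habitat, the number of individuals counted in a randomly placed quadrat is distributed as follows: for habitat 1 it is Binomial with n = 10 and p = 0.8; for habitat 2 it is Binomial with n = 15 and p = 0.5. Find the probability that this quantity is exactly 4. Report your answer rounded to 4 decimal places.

Conditional on each habitat, P(X = 4): 1: 0.00550502; 2: 0.0416565.
By total probability, P(X = 4) = 0.2·0.00550502 + 0.8·0.0416565 = 0.0344262.

0.0344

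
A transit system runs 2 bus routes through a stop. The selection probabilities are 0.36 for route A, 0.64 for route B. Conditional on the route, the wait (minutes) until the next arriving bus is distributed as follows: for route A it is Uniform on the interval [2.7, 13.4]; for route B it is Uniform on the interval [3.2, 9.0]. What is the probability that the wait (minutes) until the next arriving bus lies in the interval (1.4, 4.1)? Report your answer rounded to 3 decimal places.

Conditional on each route, P(1.4 < X < 4.1): A: 0.130841; B: 0.155172.
By total probability, P(1.4 < X < 4.1) = 0.36·0.130841 + 0.64·0.155172 = 0.146413.

0.146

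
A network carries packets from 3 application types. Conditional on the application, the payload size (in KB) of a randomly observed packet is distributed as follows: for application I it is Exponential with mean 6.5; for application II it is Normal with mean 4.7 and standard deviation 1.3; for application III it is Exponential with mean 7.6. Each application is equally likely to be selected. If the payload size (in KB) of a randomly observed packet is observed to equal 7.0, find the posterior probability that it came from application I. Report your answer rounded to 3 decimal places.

0.310

Likelihoods f(7.0 | ·): I: 0.0524065; II: 0.064159; III: 0.0523815.
Posterior ∝ prior × likelihood. Numerator for I: 0.333333·0.0524065 = 0.0174688.
Normalizing constant: 0.333333·0.0524065 + 0.333333·0.064159 + 0.333333·0.0523815 = 0.0563157.
P(I | observation) = 0.0174688 / 0.0563157 = 0.310195.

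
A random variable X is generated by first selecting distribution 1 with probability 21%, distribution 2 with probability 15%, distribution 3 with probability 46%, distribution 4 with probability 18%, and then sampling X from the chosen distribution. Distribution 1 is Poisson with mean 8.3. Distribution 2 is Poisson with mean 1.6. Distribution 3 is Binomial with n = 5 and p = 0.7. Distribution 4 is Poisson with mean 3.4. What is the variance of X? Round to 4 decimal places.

7.9627

Per component, 1: μ=8.3, E[X²]=77.19; 2: μ=1.6, E[X²]=4.16; 3: μ=3.5, E[X²]=13.3; 4: μ=3.4, E[X²]=14.96.
E[X] = 0.21·8.3 + 0.15·1.6 + 0.46·3.5 + 0.18·3.4 = 4.205.
E[X²] = 0.21·77.19 + 0.15·4.16 + 0.46·13.3 + 0.18·14.96 = 25.6447.
Var(X) = E[X²] − (E[X])² = 25.6447 − 17.682 = 7.96268.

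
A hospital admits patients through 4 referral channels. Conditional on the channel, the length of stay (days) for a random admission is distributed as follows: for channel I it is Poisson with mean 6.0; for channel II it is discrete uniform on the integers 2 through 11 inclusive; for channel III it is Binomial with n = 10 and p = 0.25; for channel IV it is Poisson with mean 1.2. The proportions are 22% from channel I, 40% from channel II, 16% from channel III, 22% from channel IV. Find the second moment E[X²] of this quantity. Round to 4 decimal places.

For each component E[X²] = Var + (mean)², giving I: 42; II: 50.5; III: 8.125; IV: 2.64.
Overall E[X²] = 0.22·42 + 0.4·50.5 + 0.16·8.125 + 0.22·2.64 = 31.3208.

31.3208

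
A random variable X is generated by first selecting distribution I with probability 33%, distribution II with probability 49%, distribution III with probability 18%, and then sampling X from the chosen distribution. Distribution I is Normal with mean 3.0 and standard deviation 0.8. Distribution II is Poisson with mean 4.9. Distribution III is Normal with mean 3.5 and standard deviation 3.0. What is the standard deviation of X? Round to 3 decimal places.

2.237

Per component, I: μ=3, E[X²]=9.64; II: μ=4.9, E[X²]=28.91; III: μ=3.5, E[X²]=21.25.
E[X] = 0.33·3 + 0.49·4.9 + 0.18·3.5 = 4.021.
E[X²] = 0.33·9.64 + 0.49·28.91 + 0.18·21.25 = 21.1721.
Var(X) = E[X²] − (E[X])² = 21.1721 − 16.1684 = 5.00366.
SD(X) = √5.00366 = 2.23689.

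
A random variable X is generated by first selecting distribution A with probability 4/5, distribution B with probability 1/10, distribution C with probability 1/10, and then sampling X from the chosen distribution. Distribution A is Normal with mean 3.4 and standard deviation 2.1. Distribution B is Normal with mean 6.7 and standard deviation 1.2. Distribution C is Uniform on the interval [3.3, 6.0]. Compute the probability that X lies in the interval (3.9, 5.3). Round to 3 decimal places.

0.242

Conditional on each component, P(3.9 < X < 5.3): A: 0.223108; B: 0.111857; C: 0.518519.
By total probability, P(3.9 < X < 5.3) = 0.8·0.223108 + 0.1·0.111857 + 0.1·0.518519 = 0.241524.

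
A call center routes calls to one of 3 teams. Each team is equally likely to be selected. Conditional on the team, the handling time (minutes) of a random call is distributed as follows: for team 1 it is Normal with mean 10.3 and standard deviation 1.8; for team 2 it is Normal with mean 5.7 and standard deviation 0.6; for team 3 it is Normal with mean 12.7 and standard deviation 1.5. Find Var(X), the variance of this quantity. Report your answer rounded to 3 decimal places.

10.386

Per component, 1: μ=10.3, E[X²]=109.33; 2: μ=5.7, E[X²]=32.85; 3: μ=12.7, E[X²]=163.54.
E[X] = 0.333333·10.3 + 0.333333·5.7 + 0.333333·12.7 = 9.56667.
E[X²] = 0.333333·109.33 + 0.333333·32.85 + 0.333333·163.54 = 101.907.
Var(X) = E[X²] − (E[X])² = 101.907 − 91.5211 = 10.3856.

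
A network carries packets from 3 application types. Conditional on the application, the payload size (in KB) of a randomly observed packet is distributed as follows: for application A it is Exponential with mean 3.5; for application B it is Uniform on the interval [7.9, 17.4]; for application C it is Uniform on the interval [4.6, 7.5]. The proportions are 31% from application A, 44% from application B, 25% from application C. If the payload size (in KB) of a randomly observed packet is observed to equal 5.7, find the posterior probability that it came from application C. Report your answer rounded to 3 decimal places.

Likelihoods f(5.7 | ·): A: 0.0560599; B: 0; C: 0.344828.
Posterior ∝ prior × likelihood. Numerator for C: 0.25·0.344828 = 0.0862069.
Normalizing constant: 0.31·0.0560599 + 0.44·0 + 0.25·0.344828 = 0.103585.
P(C | observation) = 0.0862069 / 0.103585 = 0.83223.

0.832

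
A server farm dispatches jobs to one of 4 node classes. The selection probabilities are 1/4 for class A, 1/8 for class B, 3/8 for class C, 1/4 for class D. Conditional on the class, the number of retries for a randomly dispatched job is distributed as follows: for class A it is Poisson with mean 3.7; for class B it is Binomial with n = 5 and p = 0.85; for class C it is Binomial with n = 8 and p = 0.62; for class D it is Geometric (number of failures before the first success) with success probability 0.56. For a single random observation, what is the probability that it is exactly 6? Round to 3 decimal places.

Conditional on each class, P(X = 6): A: 0.0881025; B: 0; C: 0.229655; D: 0.00406354.
By total probability, P(X = 6) = 0.25·0.0881025 + 0.125·0 + 0.375·0.229655 + 0.25·0.00406354 = 0.109162.

0.109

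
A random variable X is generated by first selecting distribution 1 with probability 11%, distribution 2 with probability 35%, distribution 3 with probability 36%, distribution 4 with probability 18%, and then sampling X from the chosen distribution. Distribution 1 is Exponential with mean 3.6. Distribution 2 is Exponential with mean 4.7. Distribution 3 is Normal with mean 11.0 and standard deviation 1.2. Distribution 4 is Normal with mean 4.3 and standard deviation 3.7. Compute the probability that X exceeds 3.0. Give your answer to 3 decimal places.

Conditional on each component, P(X > 3.0): 1: 0.434598; 2: 0.528191; 3: 1; 4: 0.637338.
By total probability, P(X > 3.0) = 0.11·0.434598 + 0.35·0.528191 + 0.36·1 + 0.18·0.637338 = 0.707393.

0.707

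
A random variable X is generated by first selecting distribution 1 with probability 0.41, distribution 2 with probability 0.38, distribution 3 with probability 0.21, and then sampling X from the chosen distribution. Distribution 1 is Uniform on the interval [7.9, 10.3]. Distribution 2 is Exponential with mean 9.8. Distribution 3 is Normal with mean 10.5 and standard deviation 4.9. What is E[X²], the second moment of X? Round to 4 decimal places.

For each component E[X²] = Var + (mean)², giving 1: 83.29; 2: 192.08; 3: 134.26.
Overall E[X²] = 0.41·83.29 + 0.38·192.08 + 0.21·134.26 = 135.334.

135.3339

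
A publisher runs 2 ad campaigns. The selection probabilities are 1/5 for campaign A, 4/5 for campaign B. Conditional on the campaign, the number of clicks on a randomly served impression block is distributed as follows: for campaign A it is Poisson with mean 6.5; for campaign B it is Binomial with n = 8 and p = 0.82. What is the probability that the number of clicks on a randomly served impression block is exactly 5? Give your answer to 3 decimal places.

Conditional on each campaign, P(X = 5): A: 0.145369; B: 0.121081.
By total probability, P(X = 5) = 0.2·0.145369 + 0.8·0.121081 = 0.125938.

0.126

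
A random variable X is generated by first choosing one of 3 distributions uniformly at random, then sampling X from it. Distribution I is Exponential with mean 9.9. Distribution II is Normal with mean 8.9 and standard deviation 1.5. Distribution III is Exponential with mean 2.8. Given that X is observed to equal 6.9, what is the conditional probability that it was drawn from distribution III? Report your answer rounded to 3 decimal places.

Likelihoods f(6.9 | ·): I: 0.0503124; II: 0.10934; III: 0.030382.
Posterior ∝ prior × likelihood. Numerator for III: 0.333333·0.030382 = 0.0101273.
Normalizing constant: 0.333333·0.0503124 + 0.333333·0.10934 + 0.333333·0.030382 = 0.0633448.
P(III | observation) = 0.0101273 / 0.0633448 = 0.159876.

0.160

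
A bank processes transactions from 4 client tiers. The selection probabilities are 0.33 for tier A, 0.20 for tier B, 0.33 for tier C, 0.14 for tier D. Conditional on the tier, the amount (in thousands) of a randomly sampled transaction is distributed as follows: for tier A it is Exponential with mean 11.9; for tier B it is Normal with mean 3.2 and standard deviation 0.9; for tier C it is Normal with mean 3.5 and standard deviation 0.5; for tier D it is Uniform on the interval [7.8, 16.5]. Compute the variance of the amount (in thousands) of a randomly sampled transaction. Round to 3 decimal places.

Per component, A: μ=11.9, E[X²]=283.22; B: μ=3.2, E[X²]=11.05; C: μ=3.5, E[X²]=12.5; D: μ=12.15, E[X²]=153.93.
E[X] = 0.33·11.9 + 0.2·3.2 + 0.33·3.5 + 0.14·12.15 = 7.423.
E[X²] = 0.33·283.22 + 0.2·11.05 + 0.33·12.5 + 0.14·153.93 = 121.348.
Var(X) = E[X²] − (E[X])² = 121.348 − 55.1009 = 66.2469.

66.247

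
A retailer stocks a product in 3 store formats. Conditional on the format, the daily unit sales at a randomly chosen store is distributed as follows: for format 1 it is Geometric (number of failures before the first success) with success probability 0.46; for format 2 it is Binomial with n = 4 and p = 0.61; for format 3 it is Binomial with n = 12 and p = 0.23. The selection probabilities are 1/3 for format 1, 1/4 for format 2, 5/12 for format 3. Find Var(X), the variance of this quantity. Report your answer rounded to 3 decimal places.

Per component, 1: μ=1.17391, E[X²]=3.93006; 2: μ=2.44, E[X²]=6.9052; 3: μ=2.76, E[X²]=9.7428.
E[X] = 0.333333·1.17391 + 0.25·2.44 + 0.416667·2.76 = 2.1513.
E[X²] = 0.333333·3.93006 + 0.25·6.9052 + 0.416667·9.7428 = 7.09582.
Var(X) = E[X²] − (E[X])² = 7.09582 − 4.62811 = 2.46771.

2.468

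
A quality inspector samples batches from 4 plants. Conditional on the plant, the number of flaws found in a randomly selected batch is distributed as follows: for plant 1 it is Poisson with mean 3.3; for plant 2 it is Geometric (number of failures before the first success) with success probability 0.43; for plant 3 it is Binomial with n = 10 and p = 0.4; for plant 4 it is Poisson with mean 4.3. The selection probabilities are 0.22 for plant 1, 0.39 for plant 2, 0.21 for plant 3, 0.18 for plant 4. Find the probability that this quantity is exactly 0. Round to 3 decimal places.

Conditional on each plant, P(X = 0): 1: 0.0368832; 2: 0.43; 3: 0.00604662; 4: 0.0135686.
By total probability, P(X = 0) = 0.22·0.0368832 + 0.39·0.43 + 0.21·0.00604662 + 0.18·0.0135686 = 0.179526.

0.180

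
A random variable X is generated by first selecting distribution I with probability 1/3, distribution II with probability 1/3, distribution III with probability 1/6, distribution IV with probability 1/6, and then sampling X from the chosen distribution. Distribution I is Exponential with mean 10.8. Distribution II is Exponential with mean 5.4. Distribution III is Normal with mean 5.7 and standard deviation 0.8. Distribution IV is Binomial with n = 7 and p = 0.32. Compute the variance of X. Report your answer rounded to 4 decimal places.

58.6086

Per component, I: μ=10.8, E[X²]=233.28; II: μ=5.4, E[X²]=58.32; III: μ=5.7, E[X²]=33.13; IV: μ=2.24, E[X²]=6.5408.
E[X] = 0.333333·10.8 + 0.333333·5.4 + 0.166667·5.7 + 0.166667·2.24 = 6.72333.
E[X²] = 0.333333·233.28 + 0.333333·58.32 + 0.166667·33.13 + 0.166667·6.5408 = 103.812.
Var(X) = E[X²] − (E[X])² = 103.812 − 45.2032 = 58.6086.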